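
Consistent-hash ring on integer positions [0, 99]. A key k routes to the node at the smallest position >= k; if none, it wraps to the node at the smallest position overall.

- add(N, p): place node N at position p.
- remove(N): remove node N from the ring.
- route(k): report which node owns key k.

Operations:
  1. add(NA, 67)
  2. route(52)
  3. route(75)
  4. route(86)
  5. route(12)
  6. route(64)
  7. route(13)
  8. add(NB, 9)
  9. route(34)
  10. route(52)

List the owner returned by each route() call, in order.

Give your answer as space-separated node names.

Op 1: add NA@67 -> ring=[67:NA]
Op 2: route key 52: smallest pos >= 52 is 67 -> NA
Op 3: route key 75: none >= 75, wrap to smallest pos 67 -> NA
Op 4: route key 86: none >= 86, wrap to smallest pos 67 -> NA
Op 5: route key 12: smallest pos >= 12 is 67 -> NA
Op 6: route key 64: smallest pos >= 64 is 67 -> NA
Op 7: route key 13: smallest pos >= 13 is 67 -> NA
Op 8: add NB@9 -> ring=[9:NB,67:NA]
Op 9: route key 34: smallest pos >= 34 is 67 -> NA
Op 10: route key 52: smallest pos >= 52 is 67 -> NA

Answer: NA NA NA NA NA NA NA NA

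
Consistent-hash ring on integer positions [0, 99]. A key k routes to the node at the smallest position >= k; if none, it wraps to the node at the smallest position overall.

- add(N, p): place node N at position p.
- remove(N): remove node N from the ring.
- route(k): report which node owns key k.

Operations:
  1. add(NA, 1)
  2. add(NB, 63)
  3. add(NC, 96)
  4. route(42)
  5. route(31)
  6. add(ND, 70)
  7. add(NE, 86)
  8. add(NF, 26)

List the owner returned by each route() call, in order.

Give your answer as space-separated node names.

Answer: NB NB

Derivation:
Op 1: add NA@1 -> ring=[1:NA]
Op 2: add NB@63 -> ring=[1:NA,63:NB]
Op 3: add NC@96 -> ring=[1:NA,63:NB,96:NC]
Op 4: route key 42: smallest pos >= 42 is 63 -> NB
Op 5: route key 31: smallest pos >= 31 is 63 -> NB
Op 6: add ND@70 -> ring=[1:NA,63:NB,70:ND,96:NC]
Op 7: add NE@86 -> ring=[1:NA,63:NB,70:ND,86:NE,96:NC]
Op 8: add NF@26 -> ring=[1:NA,26:NF,63:NB,70:ND,86:NE,96:NC]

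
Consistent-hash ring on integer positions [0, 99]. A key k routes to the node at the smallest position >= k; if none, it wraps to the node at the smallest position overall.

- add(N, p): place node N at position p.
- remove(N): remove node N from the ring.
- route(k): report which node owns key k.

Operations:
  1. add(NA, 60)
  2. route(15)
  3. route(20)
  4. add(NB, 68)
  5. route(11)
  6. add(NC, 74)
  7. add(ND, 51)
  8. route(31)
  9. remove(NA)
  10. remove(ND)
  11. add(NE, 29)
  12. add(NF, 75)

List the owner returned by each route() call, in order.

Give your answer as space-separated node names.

Answer: NA NA NA ND

Derivation:
Op 1: add NA@60 -> ring=[60:NA]
Op 2: route key 15: smallest pos >= 15 is 60 -> NA
Op 3: route key 20: smallest pos >= 20 is 60 -> NA
Op 4: add NB@68 -> ring=[60:NA,68:NB]
Op 5: route key 11: smallest pos >= 11 is 60 -> NA
Op 6: add NC@74 -> ring=[60:NA,68:NB,74:NC]
Op 7: add ND@51 -> ring=[51:ND,60:NA,68:NB,74:NC]
Op 8: route key 31: smallest pos >= 31 is 51 -> ND
Op 9: remove NA -> ring=[51:ND,68:NB,74:NC]
Op 10: remove ND -> ring=[68:NB,74:NC]
Op 11: add NE@29 -> ring=[29:NE,68:NB,74:NC]
Op 12: add NF@75 -> ring=[29:NE,68:NB,74:NC,75:NF]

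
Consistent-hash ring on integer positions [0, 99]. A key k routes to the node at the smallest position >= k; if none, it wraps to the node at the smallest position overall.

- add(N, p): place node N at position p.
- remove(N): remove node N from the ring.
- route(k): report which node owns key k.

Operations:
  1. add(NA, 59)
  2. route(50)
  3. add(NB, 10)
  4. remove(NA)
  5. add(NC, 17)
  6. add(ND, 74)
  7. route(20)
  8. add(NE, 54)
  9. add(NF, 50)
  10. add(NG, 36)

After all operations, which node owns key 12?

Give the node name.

Op 1: add NA@59 -> ring=[59:NA]
Op 2: route key 50: smallest pos >= 50 is 59 -> NA
Op 3: add NB@10 -> ring=[10:NB,59:NA]
Op 4: remove NA -> ring=[10:NB]
Op 5: add NC@17 -> ring=[10:NB,17:NC]
Op 6: add ND@74 -> ring=[10:NB,17:NC,74:ND]
Op 7: route key 20: smallest pos >= 20 is 74 -> ND
Op 8: add NE@54 -> ring=[10:NB,17:NC,54:NE,74:ND]
Op 9: add NF@50 -> ring=[10:NB,17:NC,50:NF,54:NE,74:ND]
Op 10: add NG@36 -> ring=[10:NB,17:NC,36:NG,50:NF,54:NE,74:ND]
Final route key 12: smallest pos >= 12 is 17 -> NC

Answer: NC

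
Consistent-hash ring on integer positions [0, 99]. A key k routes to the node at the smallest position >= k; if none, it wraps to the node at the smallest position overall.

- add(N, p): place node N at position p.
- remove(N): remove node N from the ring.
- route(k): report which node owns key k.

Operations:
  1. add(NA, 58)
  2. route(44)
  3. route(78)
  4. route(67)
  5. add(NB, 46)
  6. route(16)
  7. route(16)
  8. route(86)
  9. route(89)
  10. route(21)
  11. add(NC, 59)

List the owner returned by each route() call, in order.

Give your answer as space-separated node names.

Answer: NA NA NA NB NB NB NB NB

Derivation:
Op 1: add NA@58 -> ring=[58:NA]
Op 2: route key 44: smallest pos >= 44 is 58 -> NA
Op 3: route key 78: none >= 78, wrap to smallest pos 58 -> NA
Op 4: route key 67: none >= 67, wrap to smallest pos 58 -> NA
Op 5: add NB@46 -> ring=[46:NB,58:NA]
Op 6: route key 16: smallest pos >= 16 is 46 -> NB
Op 7: route key 16: smallest pos >= 16 is 46 -> NB
Op 8: route key 86: none >= 86, wrap to smallest pos 46 -> NB
Op 9: route key 89: none >= 89, wrap to smallest pos 46 -> NB
Op 10: route key 21: smallest pos >= 21 is 46 -> NB
Op 11: add NC@59 -> ring=[46:NB,58:NA,59:NC]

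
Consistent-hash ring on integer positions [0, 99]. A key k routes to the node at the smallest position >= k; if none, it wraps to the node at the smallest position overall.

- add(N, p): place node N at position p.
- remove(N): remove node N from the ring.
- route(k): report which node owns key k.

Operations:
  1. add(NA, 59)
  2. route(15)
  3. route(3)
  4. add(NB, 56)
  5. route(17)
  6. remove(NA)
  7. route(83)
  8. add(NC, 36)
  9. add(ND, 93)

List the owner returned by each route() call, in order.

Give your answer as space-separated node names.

Answer: NA NA NB NB

Derivation:
Op 1: add NA@59 -> ring=[59:NA]
Op 2: route key 15: smallest pos >= 15 is 59 -> NA
Op 3: route key 3: smallest pos >= 3 is 59 -> NA
Op 4: add NB@56 -> ring=[56:NB,59:NA]
Op 5: route key 17: smallest pos >= 17 is 56 -> NB
Op 6: remove NA -> ring=[56:NB]
Op 7: route key 83: none >= 83, wrap to smallest pos 56 -> NB
Op 8: add NC@36 -> ring=[36:NC,56:NB]
Op 9: add ND@93 -> ring=[36:NC,56:NB,93:ND]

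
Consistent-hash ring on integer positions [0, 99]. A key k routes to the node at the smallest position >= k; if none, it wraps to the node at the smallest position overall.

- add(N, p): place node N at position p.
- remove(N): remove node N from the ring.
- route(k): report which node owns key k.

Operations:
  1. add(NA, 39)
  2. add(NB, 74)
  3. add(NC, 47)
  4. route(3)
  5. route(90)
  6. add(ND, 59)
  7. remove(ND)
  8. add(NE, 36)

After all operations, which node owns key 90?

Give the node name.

Answer: NE

Derivation:
Op 1: add NA@39 -> ring=[39:NA]
Op 2: add NB@74 -> ring=[39:NA,74:NB]
Op 3: add NC@47 -> ring=[39:NA,47:NC,74:NB]
Op 4: route key 3: smallest pos >= 3 is 39 -> NA
Op 5: route key 90: none >= 90, wrap to smallest pos 39 -> NA
Op 6: add ND@59 -> ring=[39:NA,47:NC,59:ND,74:NB]
Op 7: remove ND -> ring=[39:NA,47:NC,74:NB]
Op 8: add NE@36 -> ring=[36:NE,39:NA,47:NC,74:NB]
Final route key 90: none >= 90, wrap to smallest pos 36 -> NE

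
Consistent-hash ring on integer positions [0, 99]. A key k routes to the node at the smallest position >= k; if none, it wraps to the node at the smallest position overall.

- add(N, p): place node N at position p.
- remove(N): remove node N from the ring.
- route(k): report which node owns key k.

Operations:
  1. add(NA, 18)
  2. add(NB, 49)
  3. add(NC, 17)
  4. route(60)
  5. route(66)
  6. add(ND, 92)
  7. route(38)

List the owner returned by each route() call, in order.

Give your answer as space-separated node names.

Op 1: add NA@18 -> ring=[18:NA]
Op 2: add NB@49 -> ring=[18:NA,49:NB]
Op 3: add NC@17 -> ring=[17:NC,18:NA,49:NB]
Op 4: route key 60: none >= 60, wrap to smallest pos 17 -> NC
Op 5: route key 66: none >= 66, wrap to smallest pos 17 -> NC
Op 6: add ND@92 -> ring=[17:NC,18:NA,49:NB,92:ND]
Op 7: route key 38: smallest pos >= 38 is 49 -> NB

Answer: NC NC NB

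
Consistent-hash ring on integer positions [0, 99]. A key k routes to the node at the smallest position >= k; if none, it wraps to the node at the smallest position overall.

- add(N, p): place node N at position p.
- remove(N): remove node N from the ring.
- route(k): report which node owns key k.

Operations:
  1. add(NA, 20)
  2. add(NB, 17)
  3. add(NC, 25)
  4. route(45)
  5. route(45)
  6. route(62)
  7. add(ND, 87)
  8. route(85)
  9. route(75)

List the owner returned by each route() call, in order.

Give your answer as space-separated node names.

Answer: NB NB NB ND ND

Derivation:
Op 1: add NA@20 -> ring=[20:NA]
Op 2: add NB@17 -> ring=[17:NB,20:NA]
Op 3: add NC@25 -> ring=[17:NB,20:NA,25:NC]
Op 4: route key 45: none >= 45, wrap to smallest pos 17 -> NB
Op 5: route key 45: none >= 45, wrap to smallest pos 17 -> NB
Op 6: route key 62: none >= 62, wrap to smallest pos 17 -> NB
Op 7: add ND@87 -> ring=[17:NB,20:NA,25:NC,87:ND]
Op 8: route key 85: smallest pos >= 85 is 87 -> ND
Op 9: route key 75: smallest pos >= 75 is 87 -> ND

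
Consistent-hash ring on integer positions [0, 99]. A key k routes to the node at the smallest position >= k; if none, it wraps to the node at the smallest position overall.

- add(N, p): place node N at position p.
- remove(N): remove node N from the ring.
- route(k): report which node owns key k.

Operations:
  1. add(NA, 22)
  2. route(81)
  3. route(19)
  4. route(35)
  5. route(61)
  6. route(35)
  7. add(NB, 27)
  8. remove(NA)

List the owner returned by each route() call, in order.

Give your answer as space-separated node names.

Op 1: add NA@22 -> ring=[22:NA]
Op 2: route key 81: none >= 81, wrap to smallest pos 22 -> NA
Op 3: route key 19: smallest pos >= 19 is 22 -> NA
Op 4: route key 35: none >= 35, wrap to smallest pos 22 -> NA
Op 5: route key 61: none >= 61, wrap to smallest pos 22 -> NA
Op 6: route key 35: none >= 35, wrap to smallest pos 22 -> NA
Op 7: add NB@27 -> ring=[22:NA,27:NB]
Op 8: remove NA -> ring=[27:NB]

Answer: NA NA NA NA NA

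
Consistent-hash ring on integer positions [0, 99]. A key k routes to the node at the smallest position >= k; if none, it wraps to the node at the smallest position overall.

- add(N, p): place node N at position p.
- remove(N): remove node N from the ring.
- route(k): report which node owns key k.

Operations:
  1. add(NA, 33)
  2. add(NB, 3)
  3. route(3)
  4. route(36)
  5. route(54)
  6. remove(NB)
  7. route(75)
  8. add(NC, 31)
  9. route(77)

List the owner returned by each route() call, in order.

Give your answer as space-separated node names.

Op 1: add NA@33 -> ring=[33:NA]
Op 2: add NB@3 -> ring=[3:NB,33:NA]
Op 3: route key 3: smallest pos >= 3 is 3 -> NB
Op 4: route key 36: none >= 36, wrap to smallest pos 3 -> NB
Op 5: route key 54: none >= 54, wrap to smallest pos 3 -> NB
Op 6: remove NB -> ring=[33:NA]
Op 7: route key 75: none >= 75, wrap to smallest pos 33 -> NA
Op 8: add NC@31 -> ring=[31:NC,33:NA]
Op 9: route key 77: none >= 77, wrap to smallest pos 31 -> NC

Answer: NB NB NB NA NC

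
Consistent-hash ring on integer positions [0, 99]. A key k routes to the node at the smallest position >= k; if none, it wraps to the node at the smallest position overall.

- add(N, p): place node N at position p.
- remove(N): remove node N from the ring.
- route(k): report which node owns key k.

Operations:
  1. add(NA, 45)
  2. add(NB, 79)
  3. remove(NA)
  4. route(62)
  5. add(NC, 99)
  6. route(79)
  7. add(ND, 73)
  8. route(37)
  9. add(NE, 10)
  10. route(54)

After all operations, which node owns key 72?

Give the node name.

Op 1: add NA@45 -> ring=[45:NA]
Op 2: add NB@79 -> ring=[45:NA,79:NB]
Op 3: remove NA -> ring=[79:NB]
Op 4: route key 62: smallest pos >= 62 is 79 -> NB
Op 5: add NC@99 -> ring=[79:NB,99:NC]
Op 6: route key 79: smallest pos >= 79 is 79 -> NB
Op 7: add ND@73 -> ring=[73:ND,79:NB,99:NC]
Op 8: route key 37: smallest pos >= 37 is 73 -> ND
Op 9: add NE@10 -> ring=[10:NE,73:ND,79:NB,99:NC]
Op 10: route key 54: smallest pos >= 54 is 73 -> ND
Final route key 72: smallest pos >= 72 is 73 -> ND

Answer: ND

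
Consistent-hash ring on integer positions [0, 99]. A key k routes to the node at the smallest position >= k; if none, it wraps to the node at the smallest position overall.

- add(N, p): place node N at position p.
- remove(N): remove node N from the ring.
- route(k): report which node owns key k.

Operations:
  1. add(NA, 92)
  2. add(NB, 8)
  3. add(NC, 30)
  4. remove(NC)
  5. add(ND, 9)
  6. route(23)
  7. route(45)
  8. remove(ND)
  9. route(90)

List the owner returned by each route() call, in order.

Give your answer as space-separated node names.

Op 1: add NA@92 -> ring=[92:NA]
Op 2: add NB@8 -> ring=[8:NB,92:NA]
Op 3: add NC@30 -> ring=[8:NB,30:NC,92:NA]
Op 4: remove NC -> ring=[8:NB,92:NA]
Op 5: add ND@9 -> ring=[8:NB,9:ND,92:NA]
Op 6: route key 23: smallest pos >= 23 is 92 -> NA
Op 7: route key 45: smallest pos >= 45 is 92 -> NA
Op 8: remove ND -> ring=[8:NB,92:NA]
Op 9: route key 90: smallest pos >= 90 is 92 -> NA

Answer: NA NA NA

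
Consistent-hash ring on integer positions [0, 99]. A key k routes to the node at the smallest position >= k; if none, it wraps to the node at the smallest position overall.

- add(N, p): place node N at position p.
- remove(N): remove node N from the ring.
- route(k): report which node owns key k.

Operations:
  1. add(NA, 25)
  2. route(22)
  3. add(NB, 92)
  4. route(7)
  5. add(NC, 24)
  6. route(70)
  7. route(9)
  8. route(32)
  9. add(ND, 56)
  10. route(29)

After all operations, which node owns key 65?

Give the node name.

Op 1: add NA@25 -> ring=[25:NA]
Op 2: route key 22: smallest pos >= 22 is 25 -> NA
Op 3: add NB@92 -> ring=[25:NA,92:NB]
Op 4: route key 7: smallest pos >= 7 is 25 -> NA
Op 5: add NC@24 -> ring=[24:NC,25:NA,92:NB]
Op 6: route key 70: smallest pos >= 70 is 92 -> NB
Op 7: route key 9: smallest pos >= 9 is 24 -> NC
Op 8: route key 32: smallest pos >= 32 is 92 -> NB
Op 9: add ND@56 -> ring=[24:NC,25:NA,56:ND,92:NB]
Op 10: route key 29: smallest pos >= 29 is 56 -> ND
Final route key 65: smallest pos >= 65 is 92 -> NB

Answer: NB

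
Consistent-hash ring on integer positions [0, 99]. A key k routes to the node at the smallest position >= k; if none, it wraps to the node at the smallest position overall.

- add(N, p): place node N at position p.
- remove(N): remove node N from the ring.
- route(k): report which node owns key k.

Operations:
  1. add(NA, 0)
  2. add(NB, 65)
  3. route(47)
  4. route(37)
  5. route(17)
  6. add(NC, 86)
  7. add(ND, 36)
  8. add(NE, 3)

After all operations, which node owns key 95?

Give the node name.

Op 1: add NA@0 -> ring=[0:NA]
Op 2: add NB@65 -> ring=[0:NA,65:NB]
Op 3: route key 47: smallest pos >= 47 is 65 -> NB
Op 4: route key 37: smallest pos >= 37 is 65 -> NB
Op 5: route key 17: smallest pos >= 17 is 65 -> NB
Op 6: add NC@86 -> ring=[0:NA,65:NB,86:NC]
Op 7: add ND@36 -> ring=[0:NA,36:ND,65:NB,86:NC]
Op 8: add NE@3 -> ring=[0:NA,3:NE,36:ND,65:NB,86:NC]
Final route key 95: none >= 95, wrap to smallest pos 0 -> NA

Answer: NA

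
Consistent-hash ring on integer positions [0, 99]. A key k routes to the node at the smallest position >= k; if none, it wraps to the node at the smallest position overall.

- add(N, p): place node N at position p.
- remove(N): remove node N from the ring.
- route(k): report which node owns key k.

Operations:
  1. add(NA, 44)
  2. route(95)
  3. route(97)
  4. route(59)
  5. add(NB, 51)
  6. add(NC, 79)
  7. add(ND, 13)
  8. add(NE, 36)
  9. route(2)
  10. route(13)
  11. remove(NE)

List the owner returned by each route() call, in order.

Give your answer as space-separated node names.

Answer: NA NA NA ND ND

Derivation:
Op 1: add NA@44 -> ring=[44:NA]
Op 2: route key 95: none >= 95, wrap to smallest pos 44 -> NA
Op 3: route key 97: none >= 97, wrap to smallest pos 44 -> NA
Op 4: route key 59: none >= 59, wrap to smallest pos 44 -> NA
Op 5: add NB@51 -> ring=[44:NA,51:NB]
Op 6: add NC@79 -> ring=[44:NA,51:NB,79:NC]
Op 7: add ND@13 -> ring=[13:ND,44:NA,51:NB,79:NC]
Op 8: add NE@36 -> ring=[13:ND,36:NE,44:NA,51:NB,79:NC]
Op 9: route key 2: smallest pos >= 2 is 13 -> ND
Op 10: route key 13: smallest pos >= 13 is 13 -> ND
Op 11: remove NE -> ring=[13:ND,44:NA,51:NB,79:NC]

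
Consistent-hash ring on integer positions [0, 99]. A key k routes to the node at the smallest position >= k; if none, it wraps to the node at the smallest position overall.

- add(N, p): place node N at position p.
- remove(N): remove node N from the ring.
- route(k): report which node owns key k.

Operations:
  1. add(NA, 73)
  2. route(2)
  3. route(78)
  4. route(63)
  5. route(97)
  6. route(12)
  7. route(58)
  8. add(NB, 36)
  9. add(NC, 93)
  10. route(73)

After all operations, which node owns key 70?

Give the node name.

Answer: NA

Derivation:
Op 1: add NA@73 -> ring=[73:NA]
Op 2: route key 2: smallest pos >= 2 is 73 -> NA
Op 3: route key 78: none >= 78, wrap to smallest pos 73 -> NA
Op 4: route key 63: smallest pos >= 63 is 73 -> NA
Op 5: route key 97: none >= 97, wrap to smallest pos 73 -> NA
Op 6: route key 12: smallest pos >= 12 is 73 -> NA
Op 7: route key 58: smallest pos >= 58 is 73 -> NA
Op 8: add NB@36 -> ring=[36:NB,73:NA]
Op 9: add NC@93 -> ring=[36:NB,73:NA,93:NC]
Op 10: route key 73: smallest pos >= 73 is 73 -> NA
Final route key 70: smallest pos >= 70 is 73 -> NA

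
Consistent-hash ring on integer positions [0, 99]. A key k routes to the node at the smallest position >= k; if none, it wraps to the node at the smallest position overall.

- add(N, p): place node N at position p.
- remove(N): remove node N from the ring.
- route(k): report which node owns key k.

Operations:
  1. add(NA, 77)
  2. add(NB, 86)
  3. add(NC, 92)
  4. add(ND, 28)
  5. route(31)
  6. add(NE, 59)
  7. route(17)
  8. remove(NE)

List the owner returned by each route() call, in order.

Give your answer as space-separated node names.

Op 1: add NA@77 -> ring=[77:NA]
Op 2: add NB@86 -> ring=[77:NA,86:NB]
Op 3: add NC@92 -> ring=[77:NA,86:NB,92:NC]
Op 4: add ND@28 -> ring=[28:ND,77:NA,86:NB,92:NC]
Op 5: route key 31: smallest pos >= 31 is 77 -> NA
Op 6: add NE@59 -> ring=[28:ND,59:NE,77:NA,86:NB,92:NC]
Op 7: route key 17: smallest pos >= 17 is 28 -> ND
Op 8: remove NE -> ring=[28:ND,77:NA,86:NB,92:NC]

Answer: NA ND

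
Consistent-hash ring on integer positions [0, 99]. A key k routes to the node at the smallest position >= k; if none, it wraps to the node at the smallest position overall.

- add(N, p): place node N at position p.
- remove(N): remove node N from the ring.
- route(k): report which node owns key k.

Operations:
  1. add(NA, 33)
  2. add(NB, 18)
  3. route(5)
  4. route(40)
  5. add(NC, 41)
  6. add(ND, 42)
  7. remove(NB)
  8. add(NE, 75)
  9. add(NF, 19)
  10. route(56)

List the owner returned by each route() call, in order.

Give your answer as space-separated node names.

Answer: NB NB NE

Derivation:
Op 1: add NA@33 -> ring=[33:NA]
Op 2: add NB@18 -> ring=[18:NB,33:NA]
Op 3: route key 5: smallest pos >= 5 is 18 -> NB
Op 4: route key 40: none >= 40, wrap to smallest pos 18 -> NB
Op 5: add NC@41 -> ring=[18:NB,33:NA,41:NC]
Op 6: add ND@42 -> ring=[18:NB,33:NA,41:NC,42:ND]
Op 7: remove NB -> ring=[33:NA,41:NC,42:ND]
Op 8: add NE@75 -> ring=[33:NA,41:NC,42:ND,75:NE]
Op 9: add NF@19 -> ring=[19:NF,33:NA,41:NC,42:ND,75:NE]
Op 10: route key 56: smallest pos >= 56 is 75 -> NE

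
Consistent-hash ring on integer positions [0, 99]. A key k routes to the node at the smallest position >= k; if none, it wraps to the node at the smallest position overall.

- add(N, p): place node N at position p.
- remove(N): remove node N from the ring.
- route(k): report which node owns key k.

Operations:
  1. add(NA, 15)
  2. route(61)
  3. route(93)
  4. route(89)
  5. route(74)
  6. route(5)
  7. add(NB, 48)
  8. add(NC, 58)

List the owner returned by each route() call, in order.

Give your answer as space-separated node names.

Answer: NA NA NA NA NA

Derivation:
Op 1: add NA@15 -> ring=[15:NA]
Op 2: route key 61: none >= 61, wrap to smallest pos 15 -> NA
Op 3: route key 93: none >= 93, wrap to smallest pos 15 -> NA
Op 4: route key 89: none >= 89, wrap to smallest pos 15 -> NA
Op 5: route key 74: none >= 74, wrap to smallest pos 15 -> NA
Op 6: route key 5: smallest pos >= 5 is 15 -> NA
Op 7: add NB@48 -> ring=[15:NA,48:NB]
Op 8: add NC@58 -> ring=[15:NA,48:NB,58:NC]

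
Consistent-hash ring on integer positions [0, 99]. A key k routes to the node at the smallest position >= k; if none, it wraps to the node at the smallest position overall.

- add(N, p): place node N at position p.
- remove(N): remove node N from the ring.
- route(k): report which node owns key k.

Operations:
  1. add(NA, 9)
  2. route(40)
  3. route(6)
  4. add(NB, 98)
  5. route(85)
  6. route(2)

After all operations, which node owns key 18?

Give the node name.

Answer: NB

Derivation:
Op 1: add NA@9 -> ring=[9:NA]
Op 2: route key 40: none >= 40, wrap to smallest pos 9 -> NA
Op 3: route key 6: smallest pos >= 6 is 9 -> NA
Op 4: add NB@98 -> ring=[9:NA,98:NB]
Op 5: route key 85: smallest pos >= 85 is 98 -> NB
Op 6: route key 2: smallest pos >= 2 is 9 -> NA
Final route key 18: smallest pos >= 18 is 98 -> NB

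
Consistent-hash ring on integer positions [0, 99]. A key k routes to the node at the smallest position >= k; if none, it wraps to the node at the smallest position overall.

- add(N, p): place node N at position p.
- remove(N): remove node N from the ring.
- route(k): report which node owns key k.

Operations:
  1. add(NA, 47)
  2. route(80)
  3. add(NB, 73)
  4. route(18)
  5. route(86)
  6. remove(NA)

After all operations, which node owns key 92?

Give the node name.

Op 1: add NA@47 -> ring=[47:NA]
Op 2: route key 80: none >= 80, wrap to smallest pos 47 -> NA
Op 3: add NB@73 -> ring=[47:NA,73:NB]
Op 4: route key 18: smallest pos >= 18 is 47 -> NA
Op 5: route key 86: none >= 86, wrap to smallest pos 47 -> NA
Op 6: remove NA -> ring=[73:NB]
Final route key 92: none >= 92, wrap to smallest pos 73 -> NB

Answer: NB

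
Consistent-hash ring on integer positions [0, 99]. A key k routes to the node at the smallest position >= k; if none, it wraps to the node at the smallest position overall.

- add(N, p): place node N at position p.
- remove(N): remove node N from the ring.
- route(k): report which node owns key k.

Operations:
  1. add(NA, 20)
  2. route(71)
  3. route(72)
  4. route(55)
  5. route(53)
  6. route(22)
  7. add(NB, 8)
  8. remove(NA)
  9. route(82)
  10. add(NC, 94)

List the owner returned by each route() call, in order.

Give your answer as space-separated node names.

Answer: NA NA NA NA NA NB

Derivation:
Op 1: add NA@20 -> ring=[20:NA]
Op 2: route key 71: none >= 71, wrap to smallest pos 20 -> NA
Op 3: route key 72: none >= 72, wrap to smallest pos 20 -> NA
Op 4: route key 55: none >= 55, wrap to smallest pos 20 -> NA
Op 5: route key 53: none >= 53, wrap to smallest pos 20 -> NA
Op 6: route key 22: none >= 22, wrap to smallest pos 20 -> NA
Op 7: add NB@8 -> ring=[8:NB,20:NA]
Op 8: remove NA -> ring=[8:NB]
Op 9: route key 82: none >= 82, wrap to smallest pos 8 -> NB
Op 10: add NC@94 -> ring=[8:NB,94:NC]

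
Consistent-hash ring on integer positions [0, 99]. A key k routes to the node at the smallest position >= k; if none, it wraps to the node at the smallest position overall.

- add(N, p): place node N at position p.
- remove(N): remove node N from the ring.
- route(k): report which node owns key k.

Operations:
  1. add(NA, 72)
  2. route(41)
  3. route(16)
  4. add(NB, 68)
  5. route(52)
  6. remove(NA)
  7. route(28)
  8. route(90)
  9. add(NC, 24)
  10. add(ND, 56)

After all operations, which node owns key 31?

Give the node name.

Answer: ND

Derivation:
Op 1: add NA@72 -> ring=[72:NA]
Op 2: route key 41: smallest pos >= 41 is 72 -> NA
Op 3: route key 16: smallest pos >= 16 is 72 -> NA
Op 4: add NB@68 -> ring=[68:NB,72:NA]
Op 5: route key 52: smallest pos >= 52 is 68 -> NB
Op 6: remove NA -> ring=[68:NB]
Op 7: route key 28: smallest pos >= 28 is 68 -> NB
Op 8: route key 90: none >= 90, wrap to smallest pos 68 -> NB
Op 9: add NC@24 -> ring=[24:NC,68:NB]
Op 10: add ND@56 -> ring=[24:NC,56:ND,68:NB]
Final route key 31: smallest pos >= 31 is 56 -> ND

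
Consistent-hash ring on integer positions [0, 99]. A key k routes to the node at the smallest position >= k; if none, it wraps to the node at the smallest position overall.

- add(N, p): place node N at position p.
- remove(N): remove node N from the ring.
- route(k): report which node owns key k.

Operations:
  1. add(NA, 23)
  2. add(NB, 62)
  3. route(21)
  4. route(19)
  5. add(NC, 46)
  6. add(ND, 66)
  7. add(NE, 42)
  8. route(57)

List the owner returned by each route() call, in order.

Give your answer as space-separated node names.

Op 1: add NA@23 -> ring=[23:NA]
Op 2: add NB@62 -> ring=[23:NA,62:NB]
Op 3: route key 21: smallest pos >= 21 is 23 -> NA
Op 4: route key 19: smallest pos >= 19 is 23 -> NA
Op 5: add NC@46 -> ring=[23:NA,46:NC,62:NB]
Op 6: add ND@66 -> ring=[23:NA,46:NC,62:NB,66:ND]
Op 7: add NE@42 -> ring=[23:NA,42:NE,46:NC,62:NB,66:ND]
Op 8: route key 57: smallest pos >= 57 is 62 -> NB

Answer: NA NA NB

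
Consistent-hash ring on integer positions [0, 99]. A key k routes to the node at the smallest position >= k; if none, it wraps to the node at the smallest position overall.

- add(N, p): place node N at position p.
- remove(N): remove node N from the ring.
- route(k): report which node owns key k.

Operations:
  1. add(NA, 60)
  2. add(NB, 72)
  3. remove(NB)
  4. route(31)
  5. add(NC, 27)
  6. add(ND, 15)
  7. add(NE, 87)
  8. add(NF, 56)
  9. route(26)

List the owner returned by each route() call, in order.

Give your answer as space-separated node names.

Op 1: add NA@60 -> ring=[60:NA]
Op 2: add NB@72 -> ring=[60:NA,72:NB]
Op 3: remove NB -> ring=[60:NA]
Op 4: route key 31: smallest pos >= 31 is 60 -> NA
Op 5: add NC@27 -> ring=[27:NC,60:NA]
Op 6: add ND@15 -> ring=[15:ND,27:NC,60:NA]
Op 7: add NE@87 -> ring=[15:ND,27:NC,60:NA,87:NE]
Op 8: add NF@56 -> ring=[15:ND,27:NC,56:NF,60:NA,87:NE]
Op 9: route key 26: smallest pos >= 26 is 27 -> NC

Answer: NA NC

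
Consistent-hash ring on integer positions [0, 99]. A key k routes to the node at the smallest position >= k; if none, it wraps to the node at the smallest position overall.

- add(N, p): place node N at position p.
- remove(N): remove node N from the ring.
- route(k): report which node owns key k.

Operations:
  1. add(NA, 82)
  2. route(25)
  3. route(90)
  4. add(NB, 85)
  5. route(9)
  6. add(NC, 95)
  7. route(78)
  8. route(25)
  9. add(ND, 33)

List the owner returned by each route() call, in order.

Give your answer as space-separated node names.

Op 1: add NA@82 -> ring=[82:NA]
Op 2: route key 25: smallest pos >= 25 is 82 -> NA
Op 3: route key 90: none >= 90, wrap to smallest pos 82 -> NA
Op 4: add NB@85 -> ring=[82:NA,85:NB]
Op 5: route key 9: smallest pos >= 9 is 82 -> NA
Op 6: add NC@95 -> ring=[82:NA,85:NB,95:NC]
Op 7: route key 78: smallest pos >= 78 is 82 -> NA
Op 8: route key 25: smallest pos >= 25 is 82 -> NA
Op 9: add ND@33 -> ring=[33:ND,82:NA,85:NB,95:NC]

Answer: NA NA NA NA NA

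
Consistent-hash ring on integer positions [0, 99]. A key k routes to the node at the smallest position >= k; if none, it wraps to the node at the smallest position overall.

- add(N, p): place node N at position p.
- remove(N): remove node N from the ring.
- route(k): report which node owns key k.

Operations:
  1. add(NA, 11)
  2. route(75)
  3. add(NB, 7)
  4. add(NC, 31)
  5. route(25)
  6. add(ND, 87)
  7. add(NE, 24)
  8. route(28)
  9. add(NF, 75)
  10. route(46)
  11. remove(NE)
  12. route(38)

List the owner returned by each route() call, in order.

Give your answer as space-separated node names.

Op 1: add NA@11 -> ring=[11:NA]
Op 2: route key 75: none >= 75, wrap to smallest pos 11 -> NA
Op 3: add NB@7 -> ring=[7:NB,11:NA]
Op 4: add NC@31 -> ring=[7:NB,11:NA,31:NC]
Op 5: route key 25: smallest pos >= 25 is 31 -> NC
Op 6: add ND@87 -> ring=[7:NB,11:NA,31:NC,87:ND]
Op 7: add NE@24 -> ring=[7:NB,11:NA,24:NE,31:NC,87:ND]
Op 8: route key 28: smallest pos >= 28 is 31 -> NC
Op 9: add NF@75 -> ring=[7:NB,11:NA,24:NE,31:NC,75:NF,87:ND]
Op 10: route key 46: smallest pos >= 46 is 75 -> NF
Op 11: remove NE -> ring=[7:NB,11:NA,31:NC,75:NF,87:ND]
Op 12: route key 38: smallest pos >= 38 is 75 -> NF

Answer: NA NC NC NF NF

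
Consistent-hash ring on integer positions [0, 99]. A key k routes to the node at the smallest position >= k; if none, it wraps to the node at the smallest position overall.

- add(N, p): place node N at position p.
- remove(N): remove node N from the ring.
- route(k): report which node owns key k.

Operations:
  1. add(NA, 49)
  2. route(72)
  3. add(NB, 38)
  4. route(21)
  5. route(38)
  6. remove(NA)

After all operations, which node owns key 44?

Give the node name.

Answer: NB

Derivation:
Op 1: add NA@49 -> ring=[49:NA]
Op 2: route key 72: none >= 72, wrap to smallest pos 49 -> NA
Op 3: add NB@38 -> ring=[38:NB,49:NA]
Op 4: route key 21: smallest pos >= 21 is 38 -> NB
Op 5: route key 38: smallest pos >= 38 is 38 -> NB
Op 6: remove NA -> ring=[38:NB]
Final route key 44: none >= 44, wrap to smallest pos 38 -> NB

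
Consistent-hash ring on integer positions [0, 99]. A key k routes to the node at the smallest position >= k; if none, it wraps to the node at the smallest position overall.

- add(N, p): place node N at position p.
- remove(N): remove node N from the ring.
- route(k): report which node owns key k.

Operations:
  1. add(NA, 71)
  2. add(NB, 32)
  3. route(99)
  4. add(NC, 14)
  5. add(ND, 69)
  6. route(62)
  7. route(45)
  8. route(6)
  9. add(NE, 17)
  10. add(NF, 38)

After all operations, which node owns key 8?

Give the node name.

Answer: NC

Derivation:
Op 1: add NA@71 -> ring=[71:NA]
Op 2: add NB@32 -> ring=[32:NB,71:NA]
Op 3: route key 99: none >= 99, wrap to smallest pos 32 -> NB
Op 4: add NC@14 -> ring=[14:NC,32:NB,71:NA]
Op 5: add ND@69 -> ring=[14:NC,32:NB,69:ND,71:NA]
Op 6: route key 62: smallest pos >= 62 is 69 -> ND
Op 7: route key 45: smallest pos >= 45 is 69 -> ND
Op 8: route key 6: smallest pos >= 6 is 14 -> NC
Op 9: add NE@17 -> ring=[14:NC,17:NE,32:NB,69:ND,71:NA]
Op 10: add NF@38 -> ring=[14:NC,17:NE,32:NB,38:NF,69:ND,71:NA]
Final route key 8: smallest pos >= 8 is 14 -> NC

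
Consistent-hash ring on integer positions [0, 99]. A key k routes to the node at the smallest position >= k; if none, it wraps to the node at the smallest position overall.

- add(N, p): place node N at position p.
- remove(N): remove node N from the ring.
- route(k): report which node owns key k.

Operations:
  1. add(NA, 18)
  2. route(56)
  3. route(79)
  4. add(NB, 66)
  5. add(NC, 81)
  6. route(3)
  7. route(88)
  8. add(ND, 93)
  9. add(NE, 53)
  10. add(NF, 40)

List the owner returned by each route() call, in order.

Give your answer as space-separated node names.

Op 1: add NA@18 -> ring=[18:NA]
Op 2: route key 56: none >= 56, wrap to smallest pos 18 -> NA
Op 3: route key 79: none >= 79, wrap to smallest pos 18 -> NA
Op 4: add NB@66 -> ring=[18:NA,66:NB]
Op 5: add NC@81 -> ring=[18:NA,66:NB,81:NC]
Op 6: route key 3: smallest pos >= 3 is 18 -> NA
Op 7: route key 88: none >= 88, wrap to smallest pos 18 -> NA
Op 8: add ND@93 -> ring=[18:NA,66:NB,81:NC,93:ND]
Op 9: add NE@53 -> ring=[18:NA,53:NE,66:NB,81:NC,93:ND]
Op 10: add NF@40 -> ring=[18:NA,40:NF,53:NE,66:NB,81:NC,93:ND]

Answer: NA NA NA NA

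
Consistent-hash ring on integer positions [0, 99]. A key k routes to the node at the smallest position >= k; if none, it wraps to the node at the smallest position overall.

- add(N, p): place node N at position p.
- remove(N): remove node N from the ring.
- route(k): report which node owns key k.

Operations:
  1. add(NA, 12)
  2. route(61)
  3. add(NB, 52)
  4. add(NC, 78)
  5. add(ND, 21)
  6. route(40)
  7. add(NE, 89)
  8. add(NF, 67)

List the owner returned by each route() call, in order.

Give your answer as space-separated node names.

Answer: NA NB

Derivation:
Op 1: add NA@12 -> ring=[12:NA]
Op 2: route key 61: none >= 61, wrap to smallest pos 12 -> NA
Op 3: add NB@52 -> ring=[12:NA,52:NB]
Op 4: add NC@78 -> ring=[12:NA,52:NB,78:NC]
Op 5: add ND@21 -> ring=[12:NA,21:ND,52:NB,78:NC]
Op 6: route key 40: smallest pos >= 40 is 52 -> NB
Op 7: add NE@89 -> ring=[12:NA,21:ND,52:NB,78:NC,89:NE]
Op 8: add NF@67 -> ring=[12:NA,21:ND,52:NB,67:NF,78:NC,89:NE]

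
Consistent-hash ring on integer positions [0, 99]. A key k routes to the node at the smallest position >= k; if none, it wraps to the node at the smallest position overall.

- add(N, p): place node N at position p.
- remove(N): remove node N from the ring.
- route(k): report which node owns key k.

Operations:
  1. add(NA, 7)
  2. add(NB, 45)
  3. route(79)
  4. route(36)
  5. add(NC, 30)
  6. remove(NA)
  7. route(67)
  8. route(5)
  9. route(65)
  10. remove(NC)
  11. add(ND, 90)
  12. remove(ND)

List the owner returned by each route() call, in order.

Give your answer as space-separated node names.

Op 1: add NA@7 -> ring=[7:NA]
Op 2: add NB@45 -> ring=[7:NA,45:NB]
Op 3: route key 79: none >= 79, wrap to smallest pos 7 -> NA
Op 4: route key 36: smallest pos >= 36 is 45 -> NB
Op 5: add NC@30 -> ring=[7:NA,30:NC,45:NB]
Op 6: remove NA -> ring=[30:NC,45:NB]
Op 7: route key 67: none >= 67, wrap to smallest pos 30 -> NC
Op 8: route key 5: smallest pos >= 5 is 30 -> NC
Op 9: route key 65: none >= 65, wrap to smallest pos 30 -> NC
Op 10: remove NC -> ring=[45:NB]
Op 11: add ND@90 -> ring=[45:NB,90:ND]
Op 12: remove ND -> ring=[45:NB]

Answer: NA NB NC NC NC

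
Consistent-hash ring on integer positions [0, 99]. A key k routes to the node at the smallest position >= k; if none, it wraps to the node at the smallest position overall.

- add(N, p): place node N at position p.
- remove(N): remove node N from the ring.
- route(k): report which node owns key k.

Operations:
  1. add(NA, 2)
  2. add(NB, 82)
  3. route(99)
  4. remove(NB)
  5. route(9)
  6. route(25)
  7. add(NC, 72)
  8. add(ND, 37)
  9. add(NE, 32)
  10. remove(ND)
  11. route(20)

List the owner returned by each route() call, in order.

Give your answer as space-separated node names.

Answer: NA NA NA NE

Derivation:
Op 1: add NA@2 -> ring=[2:NA]
Op 2: add NB@82 -> ring=[2:NA,82:NB]
Op 3: route key 99: none >= 99, wrap to smallest pos 2 -> NA
Op 4: remove NB -> ring=[2:NA]
Op 5: route key 9: none >= 9, wrap to smallest pos 2 -> NA
Op 6: route key 25: none >= 25, wrap to smallest pos 2 -> NA
Op 7: add NC@72 -> ring=[2:NA,72:NC]
Op 8: add ND@37 -> ring=[2:NA,37:ND,72:NC]
Op 9: add NE@32 -> ring=[2:NA,32:NE,37:ND,72:NC]
Op 10: remove ND -> ring=[2:NA,32:NE,72:NC]
Op 11: route key 20: smallest pos >= 20 is 32 -> NE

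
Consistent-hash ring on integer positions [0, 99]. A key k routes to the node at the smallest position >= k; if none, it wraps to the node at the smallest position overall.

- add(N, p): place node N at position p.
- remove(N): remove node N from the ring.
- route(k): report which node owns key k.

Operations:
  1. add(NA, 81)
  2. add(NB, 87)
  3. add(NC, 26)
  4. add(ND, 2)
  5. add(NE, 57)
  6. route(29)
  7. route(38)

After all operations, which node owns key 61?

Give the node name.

Op 1: add NA@81 -> ring=[81:NA]
Op 2: add NB@87 -> ring=[81:NA,87:NB]
Op 3: add NC@26 -> ring=[26:NC,81:NA,87:NB]
Op 4: add ND@2 -> ring=[2:ND,26:NC,81:NA,87:NB]
Op 5: add NE@57 -> ring=[2:ND,26:NC,57:NE,81:NA,87:NB]
Op 6: route key 29: smallest pos >= 29 is 57 -> NE
Op 7: route key 38: smallest pos >= 38 is 57 -> NE
Final route key 61: smallest pos >= 61 is 81 -> NA

Answer: NA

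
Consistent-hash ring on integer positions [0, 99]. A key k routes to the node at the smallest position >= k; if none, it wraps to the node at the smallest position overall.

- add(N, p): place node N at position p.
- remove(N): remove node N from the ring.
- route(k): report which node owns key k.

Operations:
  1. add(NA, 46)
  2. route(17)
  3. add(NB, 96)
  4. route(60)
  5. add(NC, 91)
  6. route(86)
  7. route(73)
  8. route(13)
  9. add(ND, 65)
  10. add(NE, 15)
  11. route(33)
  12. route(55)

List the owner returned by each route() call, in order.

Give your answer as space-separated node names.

Answer: NA NB NC NC NA NA ND

Derivation:
Op 1: add NA@46 -> ring=[46:NA]
Op 2: route key 17: smallest pos >= 17 is 46 -> NA
Op 3: add NB@96 -> ring=[46:NA,96:NB]
Op 4: route key 60: smallest pos >= 60 is 96 -> NB
Op 5: add NC@91 -> ring=[46:NA,91:NC,96:NB]
Op 6: route key 86: smallest pos >= 86 is 91 -> NC
Op 7: route key 73: smallest pos >= 73 is 91 -> NC
Op 8: route key 13: smallest pos >= 13 is 46 -> NA
Op 9: add ND@65 -> ring=[46:NA,65:ND,91:NC,96:NB]
Op 10: add NE@15 -> ring=[15:NE,46:NA,65:ND,91:NC,96:NB]
Op 11: route key 33: smallest pos >= 33 is 46 -> NA
Op 12: route key 55: smallest pos >= 55 is 65 -> ND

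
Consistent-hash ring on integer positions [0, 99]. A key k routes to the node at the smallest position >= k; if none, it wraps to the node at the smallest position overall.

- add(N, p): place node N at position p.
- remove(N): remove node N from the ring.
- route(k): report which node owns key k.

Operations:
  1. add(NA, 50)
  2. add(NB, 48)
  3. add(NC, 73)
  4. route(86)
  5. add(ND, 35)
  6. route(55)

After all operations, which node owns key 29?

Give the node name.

Op 1: add NA@50 -> ring=[50:NA]
Op 2: add NB@48 -> ring=[48:NB,50:NA]
Op 3: add NC@73 -> ring=[48:NB,50:NA,73:NC]
Op 4: route key 86: none >= 86, wrap to smallest pos 48 -> NB
Op 5: add ND@35 -> ring=[35:ND,48:NB,50:NA,73:NC]
Op 6: route key 55: smallest pos >= 55 is 73 -> NC
Final route key 29: smallest pos >= 29 is 35 -> ND

Answer: ND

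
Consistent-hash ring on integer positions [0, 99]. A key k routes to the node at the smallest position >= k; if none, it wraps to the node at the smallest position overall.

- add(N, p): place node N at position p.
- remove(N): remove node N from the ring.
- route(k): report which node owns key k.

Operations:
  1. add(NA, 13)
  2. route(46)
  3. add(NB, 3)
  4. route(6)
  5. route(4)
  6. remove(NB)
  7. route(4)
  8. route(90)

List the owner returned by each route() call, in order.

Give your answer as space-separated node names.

Answer: NA NA NA NA NA

Derivation:
Op 1: add NA@13 -> ring=[13:NA]
Op 2: route key 46: none >= 46, wrap to smallest pos 13 -> NA
Op 3: add NB@3 -> ring=[3:NB,13:NA]
Op 4: route key 6: smallest pos >= 6 is 13 -> NA
Op 5: route key 4: smallest pos >= 4 is 13 -> NA
Op 6: remove NB -> ring=[13:NA]
Op 7: route key 4: smallest pos >= 4 is 13 -> NA
Op 8: route key 90: none >= 90, wrap to smallest pos 13 -> NA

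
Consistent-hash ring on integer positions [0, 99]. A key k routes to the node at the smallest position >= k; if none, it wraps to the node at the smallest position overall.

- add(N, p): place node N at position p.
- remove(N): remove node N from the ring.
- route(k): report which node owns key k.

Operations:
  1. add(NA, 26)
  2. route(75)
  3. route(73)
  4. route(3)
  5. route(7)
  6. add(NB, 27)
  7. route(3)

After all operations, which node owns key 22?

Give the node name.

Answer: NA

Derivation:
Op 1: add NA@26 -> ring=[26:NA]
Op 2: route key 75: none >= 75, wrap to smallest pos 26 -> NA
Op 3: route key 73: none >= 73, wrap to smallest pos 26 -> NA
Op 4: route key 3: smallest pos >= 3 is 26 -> NA
Op 5: route key 7: smallest pos >= 7 is 26 -> NA
Op 6: add NB@27 -> ring=[26:NA,27:NB]
Op 7: route key 3: smallest pos >= 3 is 26 -> NA
Final route key 22: smallest pos >= 22 is 26 -> NA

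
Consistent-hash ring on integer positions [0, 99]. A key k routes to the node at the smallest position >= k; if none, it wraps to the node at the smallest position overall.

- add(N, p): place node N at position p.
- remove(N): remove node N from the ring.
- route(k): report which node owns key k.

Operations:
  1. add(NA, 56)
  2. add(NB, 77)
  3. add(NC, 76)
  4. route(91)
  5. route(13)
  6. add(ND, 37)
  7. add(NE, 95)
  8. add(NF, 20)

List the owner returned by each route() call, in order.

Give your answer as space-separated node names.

Op 1: add NA@56 -> ring=[56:NA]
Op 2: add NB@77 -> ring=[56:NA,77:NB]
Op 3: add NC@76 -> ring=[56:NA,76:NC,77:NB]
Op 4: route key 91: none >= 91, wrap to smallest pos 56 -> NA
Op 5: route key 13: smallest pos >= 13 is 56 -> NA
Op 6: add ND@37 -> ring=[37:ND,56:NA,76:NC,77:NB]
Op 7: add NE@95 -> ring=[37:ND,56:NA,76:NC,77:NB,95:NE]
Op 8: add NF@20 -> ring=[20:NF,37:ND,56:NA,76:NC,77:NB,95:NE]

Answer: NA NA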